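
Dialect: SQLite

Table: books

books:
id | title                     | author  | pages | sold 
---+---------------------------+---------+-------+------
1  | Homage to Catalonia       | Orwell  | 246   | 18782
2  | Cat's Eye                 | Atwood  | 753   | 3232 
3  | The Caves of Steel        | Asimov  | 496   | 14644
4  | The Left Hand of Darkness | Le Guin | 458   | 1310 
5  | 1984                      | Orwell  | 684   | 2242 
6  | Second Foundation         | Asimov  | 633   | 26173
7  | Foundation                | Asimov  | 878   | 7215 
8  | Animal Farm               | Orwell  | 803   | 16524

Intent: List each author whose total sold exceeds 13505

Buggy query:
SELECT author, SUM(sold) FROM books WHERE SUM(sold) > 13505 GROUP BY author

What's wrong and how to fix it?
Bug: Aggregate functions cannot appear in a WHERE clause

Fix: Move the aggregate condition to a HAVING clause

Corrected query:
SELECT author, SUM(sold) FROM books GROUP BY author HAVING SUM(sold) > 13505

Result:
author | SUM(sold)
-------+----------
Asimov | 48032    
Orwell | 37548    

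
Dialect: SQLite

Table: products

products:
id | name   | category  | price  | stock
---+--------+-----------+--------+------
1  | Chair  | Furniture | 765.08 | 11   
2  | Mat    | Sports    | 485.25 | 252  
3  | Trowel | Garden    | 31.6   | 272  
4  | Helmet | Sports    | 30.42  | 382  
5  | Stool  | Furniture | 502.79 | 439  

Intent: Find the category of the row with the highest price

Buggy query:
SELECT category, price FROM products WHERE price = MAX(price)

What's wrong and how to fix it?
Bug: MAX(price) is an aggregate and cannot be used directly in WHERE

Fix: Use a subquery: WHERE price = (SELECT MAX(price) FROM products)

Corrected query:
SELECT category, price FROM products WHERE price = (SELECT MAX(price) FROM products)

Result:
category  | price 
----------+-------
Furniture | 765.08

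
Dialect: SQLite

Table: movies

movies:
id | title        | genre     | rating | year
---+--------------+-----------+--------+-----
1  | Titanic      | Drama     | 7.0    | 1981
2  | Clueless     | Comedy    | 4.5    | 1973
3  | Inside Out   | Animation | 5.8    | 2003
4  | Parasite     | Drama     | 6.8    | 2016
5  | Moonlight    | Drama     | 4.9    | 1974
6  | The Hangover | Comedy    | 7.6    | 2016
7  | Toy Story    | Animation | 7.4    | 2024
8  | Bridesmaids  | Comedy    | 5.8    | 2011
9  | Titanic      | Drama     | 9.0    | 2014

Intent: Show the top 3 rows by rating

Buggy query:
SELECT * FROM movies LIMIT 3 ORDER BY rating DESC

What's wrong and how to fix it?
Bug: ORDER BY cannot follow LIMIT; LIMIT is the final clause

Fix: Swap the clauses: ORDER BY first, then LIMIT

Corrected query:
SELECT * FROM movies ORDER BY rating DESC LIMIT 3

Result:
id | title        | genre     | rating | year
---+--------------+-----------+--------+-----
9  | Titanic      | Drama     | 9      | 2014
6  | The Hangover | Comedy    | 7.6    | 2016
7  | Toy Story    | Animation | 7.4    | 2024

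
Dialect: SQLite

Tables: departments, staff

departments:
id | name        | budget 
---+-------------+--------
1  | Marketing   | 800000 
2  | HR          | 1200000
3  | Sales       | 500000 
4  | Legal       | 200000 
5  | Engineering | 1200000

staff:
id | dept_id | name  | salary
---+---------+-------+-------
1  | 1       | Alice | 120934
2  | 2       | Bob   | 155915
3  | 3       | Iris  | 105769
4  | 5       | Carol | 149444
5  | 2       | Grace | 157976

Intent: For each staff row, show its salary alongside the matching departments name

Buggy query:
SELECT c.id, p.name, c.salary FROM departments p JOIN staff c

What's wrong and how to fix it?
Bug: JOIN with no ON clause produces a cartesian product; every staff row pairs with every departments row

Fix: Specify the join condition linking the foreign key to the parent id

Corrected query:
SELECT c.id, p.name, c.salary FROM departments p JOIN staff c ON c.dept_id = p.id

Result:
id | name        | salary
---+-------------+-------
1  | Marketing   | 120934
2  | HR          | 155915
3  | Sales       | 105769
4  | Engineering | 149444
5  | HR          | 157976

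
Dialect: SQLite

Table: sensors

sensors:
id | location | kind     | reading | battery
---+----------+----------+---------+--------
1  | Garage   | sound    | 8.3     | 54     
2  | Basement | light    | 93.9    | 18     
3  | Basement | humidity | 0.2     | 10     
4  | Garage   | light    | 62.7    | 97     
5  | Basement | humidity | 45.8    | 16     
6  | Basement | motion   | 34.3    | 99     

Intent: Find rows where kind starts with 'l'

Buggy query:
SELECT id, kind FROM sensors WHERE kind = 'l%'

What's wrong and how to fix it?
Bug: Wildcards only work with LIKE; '=' treats '%' as a literal character

Fix: Replace '=' with LIKE so 'l%' is treated as a pattern

Corrected query:
SELECT id, kind FROM sensors WHERE kind LIKE 'l%'

Result:
id | kind 
---+------
2  | light
4  | light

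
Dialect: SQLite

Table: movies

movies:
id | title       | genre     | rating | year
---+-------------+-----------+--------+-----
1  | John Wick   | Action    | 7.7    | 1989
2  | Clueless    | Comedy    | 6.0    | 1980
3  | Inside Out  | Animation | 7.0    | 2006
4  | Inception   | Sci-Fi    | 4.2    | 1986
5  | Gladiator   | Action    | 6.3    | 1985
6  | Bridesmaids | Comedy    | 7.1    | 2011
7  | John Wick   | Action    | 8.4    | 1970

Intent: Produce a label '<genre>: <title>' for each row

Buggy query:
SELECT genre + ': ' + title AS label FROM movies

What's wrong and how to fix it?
Bug: '+' is numeric addition; on text columns SQLite converts them to 0 instead of concatenating

Fix: Replace + with || to concatenate text

Corrected query:
SELECT genre || ': ' || title AS label FROM movies

Result:
label                
---------------------
Action: John Wick    
Comedy: Clueless     
Animation: Inside Out
Sci-Fi: Inception    
Action: Gladiator    
Comedy: Bridesmaids  
Action: John Wick    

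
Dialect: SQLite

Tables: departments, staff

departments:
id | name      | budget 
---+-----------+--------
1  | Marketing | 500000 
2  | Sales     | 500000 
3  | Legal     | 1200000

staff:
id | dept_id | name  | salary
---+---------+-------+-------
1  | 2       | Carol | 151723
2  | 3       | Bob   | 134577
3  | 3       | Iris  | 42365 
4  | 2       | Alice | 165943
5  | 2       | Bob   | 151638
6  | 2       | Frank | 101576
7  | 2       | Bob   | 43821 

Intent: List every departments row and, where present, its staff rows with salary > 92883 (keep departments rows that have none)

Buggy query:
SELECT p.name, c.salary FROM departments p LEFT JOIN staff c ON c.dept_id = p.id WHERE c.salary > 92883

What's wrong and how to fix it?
Bug: Filtering c.salary in WHERE discards the NULL rows produced by LEFT JOIN, turning it into an inner join

Fix: Move the right-table condition into the ON clause so unmatched parents are kept

Corrected query:
SELECT p.name, c.salary FROM departments p LEFT JOIN staff c ON c.dept_id = p.id AND c.salary > 92883

Result:
name      | salary
----------+-------
Marketing | NULL  
Sales     | 101576
Sales     | 151638
Sales     | 151723
Sales     | 165943
Legal     | 134577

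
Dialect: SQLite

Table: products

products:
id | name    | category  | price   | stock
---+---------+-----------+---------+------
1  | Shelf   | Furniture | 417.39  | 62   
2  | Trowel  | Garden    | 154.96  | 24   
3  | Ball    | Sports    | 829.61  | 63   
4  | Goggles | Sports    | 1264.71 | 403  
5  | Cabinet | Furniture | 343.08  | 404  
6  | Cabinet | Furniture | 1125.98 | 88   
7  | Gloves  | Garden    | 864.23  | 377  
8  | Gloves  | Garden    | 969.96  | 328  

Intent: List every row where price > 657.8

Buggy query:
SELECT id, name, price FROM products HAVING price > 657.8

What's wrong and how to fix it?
Bug: This is a non-aggregate query (no GROUP BY, no aggregates), so in SQLite the HAVING clause is invalid here; a row-level condition belongs in WHERE

Fix: Replace HAVING with WHERE since the condition applies to individual rows

Corrected query:
SELECT id, name, price FROM products WHERE price > 657.8

Result:
id | name    | price  
---+---------+--------
3  | Ball    | 829.61 
4  | Goggles | 1264.71
6  | Cabinet | 1125.98
7  | Gloves  | 864.23 
8  | Gloves  | 969.96 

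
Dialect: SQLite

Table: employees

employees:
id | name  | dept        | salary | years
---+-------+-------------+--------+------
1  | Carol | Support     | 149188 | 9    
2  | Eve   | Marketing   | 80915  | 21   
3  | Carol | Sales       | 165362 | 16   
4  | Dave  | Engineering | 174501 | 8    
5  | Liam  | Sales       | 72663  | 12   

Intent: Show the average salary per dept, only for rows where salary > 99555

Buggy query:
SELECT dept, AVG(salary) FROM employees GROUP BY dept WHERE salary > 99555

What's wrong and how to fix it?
Bug: WHERE cannot follow GROUP BY

Fix: Move the WHERE clause before GROUP BY

Corrected query:
SELECT dept, AVG(salary) FROM employees WHERE salary > 99555 GROUP BY dept

Result:
dept        | AVG(salary)
------------+------------
Engineering | 174501     
Sales       | 165362     
Support     | 149188     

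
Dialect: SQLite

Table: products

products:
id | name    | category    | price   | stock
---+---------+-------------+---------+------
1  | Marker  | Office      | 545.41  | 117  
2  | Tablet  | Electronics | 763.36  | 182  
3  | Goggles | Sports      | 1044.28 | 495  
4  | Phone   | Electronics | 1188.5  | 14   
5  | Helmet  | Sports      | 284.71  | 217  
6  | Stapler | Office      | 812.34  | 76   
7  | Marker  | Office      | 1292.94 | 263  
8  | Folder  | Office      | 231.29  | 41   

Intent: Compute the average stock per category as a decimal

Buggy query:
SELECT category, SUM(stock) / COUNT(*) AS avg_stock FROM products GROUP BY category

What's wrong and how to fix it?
Bug: Both operands are integers, so '/' performs integer division and truncates

Fix: Cast one side to REAL so the division keeps the fractional part

Corrected query:
SELECT category, SUM(stock) * 1.0 / COUNT(*) AS avg_stock FROM products GROUP BY category

Result:
category    | avg_stock
------------+----------
Electronics | 98       
Office      | 124.25   
Sports      | 356      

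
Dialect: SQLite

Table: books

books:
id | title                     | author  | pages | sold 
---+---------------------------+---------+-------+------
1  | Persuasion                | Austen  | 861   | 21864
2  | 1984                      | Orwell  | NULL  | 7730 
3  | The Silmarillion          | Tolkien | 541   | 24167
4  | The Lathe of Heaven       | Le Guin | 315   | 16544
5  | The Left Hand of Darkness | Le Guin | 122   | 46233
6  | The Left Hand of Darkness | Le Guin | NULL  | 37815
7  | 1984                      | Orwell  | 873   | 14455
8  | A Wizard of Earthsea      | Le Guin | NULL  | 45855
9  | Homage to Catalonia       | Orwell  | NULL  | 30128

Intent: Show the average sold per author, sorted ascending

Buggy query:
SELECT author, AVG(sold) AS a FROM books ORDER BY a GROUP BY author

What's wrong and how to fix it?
Bug: ORDER BY appears before GROUP BY; SQL clause order requires GROUP BY first

Fix: Reorder: SELECT … FROM … GROUP BY … ORDER BY …

Corrected query:
SELECT author, AVG(sold) AS a FROM books GROUP BY author ORDER BY a

Result:
author  | a           
--------+-------------
Orwell  | 17437.666667
Austen  | 21864       
Tolkien | 24167       
Le Guin | 36611.75    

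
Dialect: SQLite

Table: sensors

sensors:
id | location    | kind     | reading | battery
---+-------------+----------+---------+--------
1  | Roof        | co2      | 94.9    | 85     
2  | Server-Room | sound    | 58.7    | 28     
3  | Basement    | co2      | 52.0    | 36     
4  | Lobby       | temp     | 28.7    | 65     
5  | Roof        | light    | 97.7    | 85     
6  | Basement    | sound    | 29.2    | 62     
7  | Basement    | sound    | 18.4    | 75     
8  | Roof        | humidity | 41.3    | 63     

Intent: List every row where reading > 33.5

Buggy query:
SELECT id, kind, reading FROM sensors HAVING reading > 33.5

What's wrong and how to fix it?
Bug: HAVING filters the output of aggregation, but this query has no GROUP BY and no aggregate functions, so SQLite rejects it (HAVING clause on a non-aggregate query); the condition here is per row

Fix: Replace HAVING with WHERE since the condition applies to individual rows

Corrected query:
SELECT id, kind, reading FROM sensors WHERE reading > 33.5

Result:
id | kind     | reading
---+----------+--------
1  | co2      | 94.9   
2  | sound    | 58.7   
3  | co2      | 52     
5  | light    | 97.7   
8  | humidity | 41.3   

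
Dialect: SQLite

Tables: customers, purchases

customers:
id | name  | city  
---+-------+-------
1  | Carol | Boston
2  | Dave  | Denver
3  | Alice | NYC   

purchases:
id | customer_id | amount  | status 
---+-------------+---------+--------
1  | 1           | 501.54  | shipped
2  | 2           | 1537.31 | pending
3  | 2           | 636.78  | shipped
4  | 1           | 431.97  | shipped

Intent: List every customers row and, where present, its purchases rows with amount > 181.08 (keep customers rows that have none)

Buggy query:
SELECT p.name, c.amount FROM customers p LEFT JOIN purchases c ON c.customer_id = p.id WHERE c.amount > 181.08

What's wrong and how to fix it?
Bug: A WHERE condition on the right-hand table after LEFT JOIN drops unmatched parents

Fix: Put 'c.amount > 181.08' in the JOIN's ON clause instead of WHERE

Corrected query:
SELECT p.name, c.amount FROM customers p LEFT JOIN purchases c ON c.customer_id = p.id AND c.amount > 181.08

Result:
name  | amount 
------+--------
Carol | 431.97 
Carol | 501.54 
Dave  | 636.78 
Dave  | 1537.31
Alice | NULL   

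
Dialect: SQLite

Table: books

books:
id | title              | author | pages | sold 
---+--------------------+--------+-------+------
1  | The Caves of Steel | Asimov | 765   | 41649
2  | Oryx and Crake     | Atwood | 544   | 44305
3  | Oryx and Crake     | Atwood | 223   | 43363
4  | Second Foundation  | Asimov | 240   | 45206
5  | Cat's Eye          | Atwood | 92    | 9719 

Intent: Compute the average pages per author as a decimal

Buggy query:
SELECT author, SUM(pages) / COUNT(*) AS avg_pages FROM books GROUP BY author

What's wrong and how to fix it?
Bug: Both operands are integers, so '/' performs integer division and truncates

Fix: Multiply by 1.0 (or CAST to REAL) to force floating-point division

Corrected query:
SELECT author, SUM(pages) * 1.0 / COUNT(*) AS avg_pages FROM books GROUP BY author

Result:
author | avg_pages 
-------+-----------
Asimov | 502.5     
Atwood | 286.333333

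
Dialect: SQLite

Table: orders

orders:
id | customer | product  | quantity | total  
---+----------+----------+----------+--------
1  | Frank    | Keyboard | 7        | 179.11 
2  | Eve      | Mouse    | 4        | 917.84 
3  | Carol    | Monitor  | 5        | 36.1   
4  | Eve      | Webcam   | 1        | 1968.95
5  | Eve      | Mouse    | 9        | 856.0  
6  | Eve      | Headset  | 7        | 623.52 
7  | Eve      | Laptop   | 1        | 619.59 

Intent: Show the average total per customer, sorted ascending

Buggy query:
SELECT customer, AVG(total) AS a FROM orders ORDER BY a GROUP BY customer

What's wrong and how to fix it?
Bug: GROUP BY must precede ORDER BY

Fix: Reorder: SELECT … FROM … GROUP BY … ORDER BY …

Corrected query:
SELECT customer, AVG(total) AS a FROM orders GROUP BY customer ORDER BY a

Result:
customer | a     
---------+-------
Carol    | 36.1  
Frank    | 179.11
Eve      | 997.18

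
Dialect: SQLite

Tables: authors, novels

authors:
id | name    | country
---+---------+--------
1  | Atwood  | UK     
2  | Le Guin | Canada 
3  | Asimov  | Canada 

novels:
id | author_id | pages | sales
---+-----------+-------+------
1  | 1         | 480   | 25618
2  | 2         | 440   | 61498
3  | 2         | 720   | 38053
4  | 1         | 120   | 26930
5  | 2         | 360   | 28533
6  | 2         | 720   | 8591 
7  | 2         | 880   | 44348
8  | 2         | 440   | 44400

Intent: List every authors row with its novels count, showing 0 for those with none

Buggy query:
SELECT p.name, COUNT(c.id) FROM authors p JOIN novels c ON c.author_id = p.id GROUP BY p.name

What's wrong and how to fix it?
Bug: INNER JOIN drops authors rows that have no matching novels rows

Fix: Switch to LEFT JOIN to retain unmatched parent rows

Corrected query:
SELECT p.name, COUNT(c.id) FROM authors p LEFT JOIN novels c ON c.author_id = p.id GROUP BY p.name

Result:
name    | COUNT(c.id)
--------+------------
Asimov  | 0          
Atwood  | 2          
Le Guin | 6          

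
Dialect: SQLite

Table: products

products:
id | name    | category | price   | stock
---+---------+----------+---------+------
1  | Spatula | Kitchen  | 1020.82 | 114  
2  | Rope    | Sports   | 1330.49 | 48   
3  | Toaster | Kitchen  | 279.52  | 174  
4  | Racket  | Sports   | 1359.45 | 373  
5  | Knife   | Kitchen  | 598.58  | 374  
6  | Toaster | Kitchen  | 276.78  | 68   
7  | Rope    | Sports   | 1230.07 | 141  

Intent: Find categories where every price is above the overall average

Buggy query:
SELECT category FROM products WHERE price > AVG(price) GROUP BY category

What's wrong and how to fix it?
Bug: AVG() is an aggregate; it can't sit directly in WHERE

Fix: Compute the overall average in a scalar subquery and compare each group's MIN against it in HAVING

Corrected query:
SELECT category FROM products GROUP BY category HAVING MIN(price) > (SELECT AVG(price) FROM products)

Result:
category
--------
Sports  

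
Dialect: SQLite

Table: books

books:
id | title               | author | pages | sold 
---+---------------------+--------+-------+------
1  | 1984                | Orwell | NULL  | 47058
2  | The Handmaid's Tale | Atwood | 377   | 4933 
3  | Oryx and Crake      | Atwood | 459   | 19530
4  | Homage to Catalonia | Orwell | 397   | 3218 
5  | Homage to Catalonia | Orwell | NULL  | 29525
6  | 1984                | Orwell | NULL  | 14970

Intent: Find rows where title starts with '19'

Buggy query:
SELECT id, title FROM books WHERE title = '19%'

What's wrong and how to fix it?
Bug: Wildcards only work with LIKE; '=' treats '%' as a literal character

Fix: Replace '=' with LIKE so '19%' is treated as a pattern

Corrected query:
SELECT id, title FROM books WHERE title LIKE '19%'

Result:
id | title
---+------
1  | 1984 
6  | 1984 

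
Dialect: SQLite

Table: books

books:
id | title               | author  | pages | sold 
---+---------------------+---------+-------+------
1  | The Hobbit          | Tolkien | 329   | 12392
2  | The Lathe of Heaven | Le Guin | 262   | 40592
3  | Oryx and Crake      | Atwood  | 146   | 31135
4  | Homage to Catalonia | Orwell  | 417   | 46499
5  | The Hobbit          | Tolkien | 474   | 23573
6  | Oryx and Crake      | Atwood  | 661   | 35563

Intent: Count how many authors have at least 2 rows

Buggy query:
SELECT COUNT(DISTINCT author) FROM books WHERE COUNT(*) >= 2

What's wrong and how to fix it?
Bug: COUNT(*) cannot appear in WHERE; the per-group count doesn't exist yet

Fix: Group first with HAVING COUNT(*) >= 2, then COUNT the resulting groups

Corrected query:
SELECT COUNT(*) FROM (SELECT author FROM books GROUP BY author HAVING COUNT(*) >= 2)

Result:
COUNT(*)
--------
2       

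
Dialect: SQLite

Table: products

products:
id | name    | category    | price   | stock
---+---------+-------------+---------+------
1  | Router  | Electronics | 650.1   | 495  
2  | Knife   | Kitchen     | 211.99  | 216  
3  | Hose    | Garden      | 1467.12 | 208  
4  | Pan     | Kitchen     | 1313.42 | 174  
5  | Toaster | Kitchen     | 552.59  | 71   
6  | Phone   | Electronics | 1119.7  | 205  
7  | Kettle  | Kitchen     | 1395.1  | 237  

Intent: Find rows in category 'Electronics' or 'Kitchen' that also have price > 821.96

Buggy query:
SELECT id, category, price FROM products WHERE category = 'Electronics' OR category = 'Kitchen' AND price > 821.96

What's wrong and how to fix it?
Bug: Without parentheses, AND is evaluated before OR, so the price filter only applies to the 'Kitchen' branch

Fix: Add parentheses around the OR so the AND applies to both alternatives

Corrected query:
SELECT id, category, price FROM products WHERE (category = 'Electronics' OR category = 'Kitchen') AND price > 821.96

Result:
id | category    | price  
---+-------------+--------
4  | Kitchen     | 1313.42
6  | Electronics | 1119.7 
7  | Kitchen     | 1395.1 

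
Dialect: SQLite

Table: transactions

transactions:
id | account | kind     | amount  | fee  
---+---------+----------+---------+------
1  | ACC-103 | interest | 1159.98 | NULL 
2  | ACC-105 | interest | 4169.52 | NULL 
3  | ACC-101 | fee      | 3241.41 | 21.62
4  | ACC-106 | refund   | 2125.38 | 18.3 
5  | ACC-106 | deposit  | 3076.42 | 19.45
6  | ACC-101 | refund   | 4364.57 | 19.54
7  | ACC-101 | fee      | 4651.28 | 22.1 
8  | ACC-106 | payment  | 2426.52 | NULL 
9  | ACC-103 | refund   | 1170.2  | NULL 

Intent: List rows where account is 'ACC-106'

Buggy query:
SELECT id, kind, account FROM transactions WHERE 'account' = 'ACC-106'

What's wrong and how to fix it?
Bug: Single quotes denote string literals in SQL; the column name is being compared as a constant string

Fix: Reference the column as account without single quotes

Corrected query:
SELECT id, kind, account FROM transactions WHERE account = 'ACC-106'

Result:
id | kind    | account
---+---------+--------
4  | refund  | ACC-106
5  | deposit | ACC-106
8  | payment | ACC-106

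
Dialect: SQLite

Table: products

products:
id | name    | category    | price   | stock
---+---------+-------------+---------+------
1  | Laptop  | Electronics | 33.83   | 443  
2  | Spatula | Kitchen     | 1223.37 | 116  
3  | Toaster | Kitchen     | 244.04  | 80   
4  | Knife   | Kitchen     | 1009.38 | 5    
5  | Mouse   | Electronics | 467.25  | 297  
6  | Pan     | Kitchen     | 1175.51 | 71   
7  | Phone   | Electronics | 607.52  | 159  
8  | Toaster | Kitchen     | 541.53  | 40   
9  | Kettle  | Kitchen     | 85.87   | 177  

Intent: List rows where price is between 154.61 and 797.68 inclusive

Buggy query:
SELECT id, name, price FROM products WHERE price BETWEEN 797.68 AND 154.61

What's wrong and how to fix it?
Bug: The bounds are reversed; BETWEEN a AND b requires a <= b to match anything

Fix: Swap the bounds so the smaller value comes first

Corrected query:
SELECT id, name, price FROM products WHERE price BETWEEN 154.61 AND 797.68

Result:
id | name    | price 
---+---------+-------
3  | Toaster | 244.04
5  | Mouse   | 467.25
7  | Phone   | 607.52
8  | Toaster | 541.53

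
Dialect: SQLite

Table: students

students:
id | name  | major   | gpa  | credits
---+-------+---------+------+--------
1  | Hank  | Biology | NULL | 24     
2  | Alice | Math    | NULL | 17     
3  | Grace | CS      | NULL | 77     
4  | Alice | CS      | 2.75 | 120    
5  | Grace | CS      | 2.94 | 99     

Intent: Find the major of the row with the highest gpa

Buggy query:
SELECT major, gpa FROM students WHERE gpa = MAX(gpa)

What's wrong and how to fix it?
Bug: WHERE is evaluated per row; an aggregate over the whole table isn't defined there

Fix: Use a subquery: WHERE gpa = (SELECT MAX(gpa) FROM students)

Corrected query:
SELECT major, gpa FROM students WHERE gpa = (SELECT MAX(gpa) FROM students)

Result:
major | gpa 
------+-----
CS    | 2.94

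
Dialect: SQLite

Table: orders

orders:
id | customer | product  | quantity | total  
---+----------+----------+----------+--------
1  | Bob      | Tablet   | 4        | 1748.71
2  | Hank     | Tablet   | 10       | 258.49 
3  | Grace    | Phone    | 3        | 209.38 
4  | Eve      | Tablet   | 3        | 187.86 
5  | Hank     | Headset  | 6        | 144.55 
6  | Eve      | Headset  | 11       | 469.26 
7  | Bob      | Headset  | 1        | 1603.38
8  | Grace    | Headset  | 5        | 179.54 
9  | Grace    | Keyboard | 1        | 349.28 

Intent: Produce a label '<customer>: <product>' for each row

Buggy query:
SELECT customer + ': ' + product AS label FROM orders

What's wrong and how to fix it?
Bug: '+' is numeric addition; on text columns SQLite converts them to 0 instead of concatenating

Fix: Replace + with || to concatenate text

Corrected query:
SELECT customer || ': ' || product AS label FROM orders

Result:
label          
---------------
Bob: Tablet    
Hank: Tablet   
Grace: Phone   
Eve: Tablet    
Hank: Headset  
Eve: Headset   
Bob: Headset   
Grace: Headset 
Grace: Keyboard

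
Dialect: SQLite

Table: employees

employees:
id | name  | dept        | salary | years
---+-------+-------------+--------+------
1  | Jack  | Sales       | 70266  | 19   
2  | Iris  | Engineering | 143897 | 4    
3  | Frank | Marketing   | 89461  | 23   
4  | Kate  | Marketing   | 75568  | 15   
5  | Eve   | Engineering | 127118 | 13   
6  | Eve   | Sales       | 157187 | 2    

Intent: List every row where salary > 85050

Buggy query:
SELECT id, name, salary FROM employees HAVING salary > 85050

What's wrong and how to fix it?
Bug: HAVING filters the output of aggregation, but this query has no GROUP BY and no aggregate functions, so SQLite rejects it (HAVING clause on a non-aggregate query); the condition here is per row

Fix: Use WHERE for row-level filtering

Corrected query:
SELECT id, name, salary FROM employees WHERE salary > 85050

Result:
id | name  | salary
---+-------+-------
2  | Iris  | 143897
3  | Frank | 89461 
5  | Eve   | 127118
6  | Eve   | 157187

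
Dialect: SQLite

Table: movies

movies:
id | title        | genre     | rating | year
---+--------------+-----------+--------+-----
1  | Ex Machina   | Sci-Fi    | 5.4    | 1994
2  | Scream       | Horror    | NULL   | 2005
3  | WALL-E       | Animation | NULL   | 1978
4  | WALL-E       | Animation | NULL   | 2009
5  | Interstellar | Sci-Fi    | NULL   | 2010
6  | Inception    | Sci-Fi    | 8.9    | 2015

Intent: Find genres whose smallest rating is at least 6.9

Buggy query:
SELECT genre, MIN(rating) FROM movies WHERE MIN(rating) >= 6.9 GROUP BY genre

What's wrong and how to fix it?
Bug: Aggregates like MIN are computed per group after WHERE runs

Fix: Use HAVING for the per-group MIN condition

Corrected query:
SELECT genre, MIN(rating) FROM movies GROUP BY genre HAVING MIN(rating) >= 6.9

Result:
(no rows)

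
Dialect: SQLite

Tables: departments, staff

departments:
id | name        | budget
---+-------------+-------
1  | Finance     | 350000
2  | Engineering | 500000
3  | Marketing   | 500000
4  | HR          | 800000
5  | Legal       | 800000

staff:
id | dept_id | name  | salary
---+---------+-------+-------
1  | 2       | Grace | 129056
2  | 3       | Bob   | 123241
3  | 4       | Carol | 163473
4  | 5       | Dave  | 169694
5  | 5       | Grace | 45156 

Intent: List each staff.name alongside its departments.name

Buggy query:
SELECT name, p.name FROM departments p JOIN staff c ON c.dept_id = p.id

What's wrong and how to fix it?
Bug: Both tables have a 'name' column; the unqualified reference is ambiguous

Fix: Prefix ambiguous columns with the table alias

Corrected query:
SELECT c.name, p.name FROM departments p JOIN staff c ON c.dept_id = p.id

Result:
name  | name       
------+------------
Grace | Engineering
Bob   | Marketing  
Carol | HR         
Dave  | Legal      
Grace | Legal      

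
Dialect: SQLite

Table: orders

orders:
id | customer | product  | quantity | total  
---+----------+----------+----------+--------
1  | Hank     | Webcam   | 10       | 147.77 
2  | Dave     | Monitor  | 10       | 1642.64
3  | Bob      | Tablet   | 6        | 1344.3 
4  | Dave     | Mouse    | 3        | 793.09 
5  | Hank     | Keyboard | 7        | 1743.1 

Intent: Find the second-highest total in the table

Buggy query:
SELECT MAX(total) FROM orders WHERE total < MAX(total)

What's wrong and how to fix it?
Bug: MAX(total) on the right of the comparison is an aggregate-in-WHERE error

Fix: Compute the overall MAX in a subquery, then take MAX of rows below it

Corrected query:
SELECT MAX(total) FROM orders WHERE total < (SELECT MAX(total) FROM orders)

Result:
MAX(total)
----------
1642.64   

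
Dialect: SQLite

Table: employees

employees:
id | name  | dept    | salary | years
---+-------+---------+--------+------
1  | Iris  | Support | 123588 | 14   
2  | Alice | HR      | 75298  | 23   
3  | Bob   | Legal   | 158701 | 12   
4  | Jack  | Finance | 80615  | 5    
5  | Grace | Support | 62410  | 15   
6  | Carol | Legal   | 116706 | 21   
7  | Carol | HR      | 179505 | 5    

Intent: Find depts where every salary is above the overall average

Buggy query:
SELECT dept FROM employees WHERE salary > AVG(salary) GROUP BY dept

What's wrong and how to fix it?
Bug: WHERE evaluates per row before aggregation, so AVG() is unavailable

Fix: Compute the overall average in a scalar subquery and compare each group's MIN against it in HAVING

Corrected query:
SELECT dept FROM employees GROUP BY dept HAVING MIN(salary) > (SELECT AVG(salary) FROM employees)

Result:
dept 
-----
Legal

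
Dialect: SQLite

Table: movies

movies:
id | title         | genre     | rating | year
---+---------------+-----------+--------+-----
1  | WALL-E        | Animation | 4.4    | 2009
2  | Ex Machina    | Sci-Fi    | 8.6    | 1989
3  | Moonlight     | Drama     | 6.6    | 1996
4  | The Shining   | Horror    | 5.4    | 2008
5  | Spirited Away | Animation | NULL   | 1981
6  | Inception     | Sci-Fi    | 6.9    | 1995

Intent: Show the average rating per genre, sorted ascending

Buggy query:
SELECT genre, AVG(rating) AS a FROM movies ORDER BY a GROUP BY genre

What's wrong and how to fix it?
Bug: ORDER BY appears before GROUP BY; SQL clause order requires GROUP BY first

Fix: Reorder: SELECT … FROM … GROUP BY … ORDER BY …

Corrected query:
SELECT genre, AVG(rating) AS a FROM movies GROUP BY genre ORDER BY a

Result:
genre     | a   
----------+-----
Animation | 4.4 
Horror    | 5.4 
Drama     | 6.6 
Sci-Fi    | 7.75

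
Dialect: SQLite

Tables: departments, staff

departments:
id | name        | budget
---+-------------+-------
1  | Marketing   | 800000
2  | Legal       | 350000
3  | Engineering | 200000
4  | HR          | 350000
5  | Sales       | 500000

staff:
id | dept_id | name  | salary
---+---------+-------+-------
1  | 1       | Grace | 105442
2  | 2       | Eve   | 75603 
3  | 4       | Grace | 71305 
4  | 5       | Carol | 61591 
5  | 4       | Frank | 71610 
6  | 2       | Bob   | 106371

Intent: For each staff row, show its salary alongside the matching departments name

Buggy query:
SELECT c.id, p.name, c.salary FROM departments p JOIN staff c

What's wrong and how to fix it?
Bug: Missing join condition: each staff row is matched to all departments rows instead of just its own

Fix: Add ON c.dept_id = p.id to the JOIN

Corrected query:
SELECT c.id, p.name, c.salary FROM departments p JOIN staff c ON c.dept_id = p.id

Result:
id | name      | salary
---+-----------+-------
1  | Marketing | 105442
2  | Legal     | 75603 
3  | HR        | 71305 
4  | Sales     | 61591 
5  | HR        | 71610 
6  | Legal     | 106371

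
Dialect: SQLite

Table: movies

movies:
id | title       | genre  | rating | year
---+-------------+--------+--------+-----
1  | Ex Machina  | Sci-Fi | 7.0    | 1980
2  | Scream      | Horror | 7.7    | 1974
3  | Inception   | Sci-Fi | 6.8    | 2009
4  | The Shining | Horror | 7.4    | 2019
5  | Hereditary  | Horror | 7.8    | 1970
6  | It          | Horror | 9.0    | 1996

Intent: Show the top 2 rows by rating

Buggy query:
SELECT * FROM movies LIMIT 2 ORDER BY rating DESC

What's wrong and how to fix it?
Bug: ORDER BY cannot follow LIMIT; LIMIT is the final clause

Fix: Sort with ORDER BY, then apply LIMIT

Corrected query:
SELECT * FROM movies ORDER BY rating DESC LIMIT 2

Result:
id | title      | genre  | rating | year
---+------------+--------+--------+-----
6  | It         | Horror | 9      | 1996
5  | Hereditary | Horror | 7.8    | 1970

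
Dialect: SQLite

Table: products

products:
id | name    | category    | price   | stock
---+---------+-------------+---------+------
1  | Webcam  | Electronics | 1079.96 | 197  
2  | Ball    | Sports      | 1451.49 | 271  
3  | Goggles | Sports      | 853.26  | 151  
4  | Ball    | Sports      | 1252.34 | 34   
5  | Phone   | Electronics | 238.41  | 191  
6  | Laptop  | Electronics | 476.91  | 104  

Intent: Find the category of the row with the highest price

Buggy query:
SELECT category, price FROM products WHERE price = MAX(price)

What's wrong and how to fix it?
Bug: WHERE is evaluated per row; an aggregate over the whole table isn't defined there

Fix: Use a subquery: WHERE price = (SELECT MAX(price) FROM products)

Corrected query:
SELECT category, price FROM products WHERE price = (SELECT MAX(price) FROM products)

Result:
category | price  
---------+--------
Sports   | 1451.49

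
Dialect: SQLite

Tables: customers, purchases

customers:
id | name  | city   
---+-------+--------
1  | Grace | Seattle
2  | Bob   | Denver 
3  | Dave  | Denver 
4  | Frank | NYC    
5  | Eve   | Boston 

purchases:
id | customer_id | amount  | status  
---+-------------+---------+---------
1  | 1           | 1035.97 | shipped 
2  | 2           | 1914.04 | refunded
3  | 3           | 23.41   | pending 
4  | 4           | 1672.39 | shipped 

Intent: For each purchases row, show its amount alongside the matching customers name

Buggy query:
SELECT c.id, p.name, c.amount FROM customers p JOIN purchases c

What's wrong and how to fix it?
Bug: JOIN with no ON clause produces a cartesian product; every purchases row pairs with every customers row

Fix: Specify the join condition linking the foreign key to the parent id

Corrected query:
SELECT c.id, p.name, c.amount FROM customers p JOIN purchases c ON c.customer_id = p.id

Result:
id | name  | amount 
---+-------+--------
1  | Grace | 1035.97
2  | Bob   | 1914.04
3  | Dave  | 23.41  
4  | Frank | 1672.39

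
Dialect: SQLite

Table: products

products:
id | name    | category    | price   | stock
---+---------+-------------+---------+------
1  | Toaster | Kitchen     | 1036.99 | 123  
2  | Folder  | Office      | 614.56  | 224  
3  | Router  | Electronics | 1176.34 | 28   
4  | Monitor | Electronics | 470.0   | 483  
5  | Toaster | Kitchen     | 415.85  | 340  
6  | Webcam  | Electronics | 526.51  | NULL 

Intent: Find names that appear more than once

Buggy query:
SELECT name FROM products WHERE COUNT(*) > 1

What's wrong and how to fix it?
Bug: COUNT(*) is an aggregate and cannot be used in WHERE

Fix: GROUP BY name, then filter groups with HAVING COUNT(*) > 1

Corrected query:
SELECT name FROM products GROUP BY name HAVING COUNT(*) > 1

Result:
name   
-------
Toaster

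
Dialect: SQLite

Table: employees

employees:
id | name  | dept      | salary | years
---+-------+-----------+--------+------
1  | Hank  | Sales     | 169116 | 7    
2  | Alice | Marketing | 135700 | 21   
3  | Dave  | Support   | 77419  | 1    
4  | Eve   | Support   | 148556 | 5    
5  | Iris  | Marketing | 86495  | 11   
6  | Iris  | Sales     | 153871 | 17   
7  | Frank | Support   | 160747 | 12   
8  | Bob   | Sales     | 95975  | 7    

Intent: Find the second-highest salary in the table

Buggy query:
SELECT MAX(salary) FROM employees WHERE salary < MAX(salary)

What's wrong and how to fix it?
Bug: The inner MAX is an aggregate inside WHERE, which is not allowed

Fix: Put the inner MAX in a scalar subquery

Corrected query:
SELECT MAX(salary) FROM employees WHERE salary < (SELECT MAX(salary) FROM employees)

Result:
MAX(salary)
-----------
160747     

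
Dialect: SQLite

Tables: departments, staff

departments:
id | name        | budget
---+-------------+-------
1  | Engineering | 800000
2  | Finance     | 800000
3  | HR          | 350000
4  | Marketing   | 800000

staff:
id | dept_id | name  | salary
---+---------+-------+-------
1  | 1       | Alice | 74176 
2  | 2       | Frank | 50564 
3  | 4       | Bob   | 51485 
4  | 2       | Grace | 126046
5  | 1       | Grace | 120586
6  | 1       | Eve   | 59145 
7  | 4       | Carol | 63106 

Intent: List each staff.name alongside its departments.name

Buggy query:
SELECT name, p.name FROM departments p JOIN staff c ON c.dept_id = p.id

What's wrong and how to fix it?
Bug: 'name' exists in both joined tables, so the database can't tell which one is meant

Fix: Qualify the column with its table alias (c.name)

Corrected query:
SELECT c.name, p.name FROM departments p JOIN staff c ON c.dept_id = p.id

Result:
name  | name       
------+------------
Alice | Engineering
Frank | Finance    
Bob   | Marketing  
Grace | Finance    
Grace | Engineering
Eve   | Engineering
Carol | Marketing  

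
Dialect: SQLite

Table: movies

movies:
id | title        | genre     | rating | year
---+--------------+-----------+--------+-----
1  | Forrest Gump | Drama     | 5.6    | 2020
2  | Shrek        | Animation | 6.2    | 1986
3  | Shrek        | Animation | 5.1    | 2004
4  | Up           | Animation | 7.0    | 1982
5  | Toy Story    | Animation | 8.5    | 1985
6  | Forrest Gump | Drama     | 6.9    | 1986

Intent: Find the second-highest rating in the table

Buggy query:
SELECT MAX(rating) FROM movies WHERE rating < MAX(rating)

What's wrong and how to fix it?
Bug: The inner MAX is an aggregate inside WHERE, which is not allowed

Fix: Compute the overall MAX in a subquery, then take MAX of rows below it

Corrected query:
SELECT MAX(rating) FROM movies WHERE rating < (SELECT MAX(rating) FROM movies)

Result:
MAX(rating)
-----------
7          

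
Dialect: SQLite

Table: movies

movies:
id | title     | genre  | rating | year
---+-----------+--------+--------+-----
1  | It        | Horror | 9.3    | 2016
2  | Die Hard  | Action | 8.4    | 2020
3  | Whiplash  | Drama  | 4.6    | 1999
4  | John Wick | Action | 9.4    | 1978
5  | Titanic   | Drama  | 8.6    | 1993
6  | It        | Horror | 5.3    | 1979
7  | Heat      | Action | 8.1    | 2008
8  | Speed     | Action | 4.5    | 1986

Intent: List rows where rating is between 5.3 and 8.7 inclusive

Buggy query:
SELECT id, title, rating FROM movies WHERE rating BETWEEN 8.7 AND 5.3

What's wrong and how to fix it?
Bug: BETWEEN expects the lower bound first; with 8.7 AND 5.3 the range is empty

Fix: Swap the bounds so the smaller value comes first

Corrected query:
SELECT id, title, rating FROM movies WHERE rating BETWEEN 5.3 AND 8.7

Result:
id | title    | rating
---+----------+-------
2  | Die Hard | 8.4   
5  | Titanic  | 8.6   
6  | It       | 5.3   
7  | Heat     | 8.1   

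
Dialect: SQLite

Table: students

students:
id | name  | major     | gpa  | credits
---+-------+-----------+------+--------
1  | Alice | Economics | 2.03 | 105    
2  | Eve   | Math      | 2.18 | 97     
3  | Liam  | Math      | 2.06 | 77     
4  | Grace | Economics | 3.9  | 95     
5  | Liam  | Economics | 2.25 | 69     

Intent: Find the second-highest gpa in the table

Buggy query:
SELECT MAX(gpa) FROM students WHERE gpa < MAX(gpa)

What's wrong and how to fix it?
Bug: The inner MAX is an aggregate inside WHERE, which is not allowed

Fix: Put the inner MAX in a scalar subquery

Corrected query:
SELECT MAX(gpa) FROM students WHERE gpa < (SELECT MAX(gpa) FROM students)

Result:
MAX(gpa)
--------
2.25    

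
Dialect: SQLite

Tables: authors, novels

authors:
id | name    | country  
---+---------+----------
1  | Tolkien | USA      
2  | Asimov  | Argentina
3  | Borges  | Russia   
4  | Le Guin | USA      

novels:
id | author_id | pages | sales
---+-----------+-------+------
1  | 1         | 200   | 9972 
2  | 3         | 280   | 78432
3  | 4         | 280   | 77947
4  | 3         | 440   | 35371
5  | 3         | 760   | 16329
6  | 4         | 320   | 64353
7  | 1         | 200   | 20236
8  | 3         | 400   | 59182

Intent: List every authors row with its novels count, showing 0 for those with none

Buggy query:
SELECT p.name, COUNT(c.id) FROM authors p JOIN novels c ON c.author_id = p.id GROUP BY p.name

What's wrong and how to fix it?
Bug: INNER JOIN drops authors rows that have no matching novels rows

Fix: Switch to LEFT JOIN to retain unmatched parent rows

Corrected query:
SELECT p.name, COUNT(c.id) FROM authors p LEFT JOIN novels c ON c.author_id = p.id GROUP BY p.name

Result:
name    | COUNT(c.id)
--------+------------
Asimov  | 0          
Borges  | 4          
Le Guin | 2          
Tolkien | 2          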